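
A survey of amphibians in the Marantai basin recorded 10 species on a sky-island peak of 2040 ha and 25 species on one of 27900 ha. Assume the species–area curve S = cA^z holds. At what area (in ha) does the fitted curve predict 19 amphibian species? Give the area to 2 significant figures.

z = ln(25/10) / ln(27900/2040) = 0.9163 / 2.6157 = 0.3503
c = 10 / 2040^0.3503 = 10 / 14.43 = 0.6928
A = (19/0.6928)^(1/0.3503) ⇒ ln A = ln(27.42)/0.3503 = 9.4530
A = e^9.4530 ≈ 12746 ha

13000 ha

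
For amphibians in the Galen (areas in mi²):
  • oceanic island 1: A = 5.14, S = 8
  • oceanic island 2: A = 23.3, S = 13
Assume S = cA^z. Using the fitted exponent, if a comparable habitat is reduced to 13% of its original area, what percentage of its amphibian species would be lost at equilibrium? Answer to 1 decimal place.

48.1%

z = ln(13/8) / ln(23.3/5.14) = 0.4855 / 1.5114 = 0.3212
S_new/S_old = (A_new/A_old)^z = 0.13^0.3212 = exp(0.3212 × -2.0402) = 0.5192
Fraction lost = 1 − 0.5192 = 0.4808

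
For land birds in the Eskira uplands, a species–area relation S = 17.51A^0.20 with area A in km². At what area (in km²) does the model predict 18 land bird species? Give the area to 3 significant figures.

1.15 km²

18 = 17.51 × A^0.2  ⇒  A^0.2 = 18/17.51 = 1.028
ln A = ln(1.028) / 0.2 = 0.0276 / 0.2 = 0.1380
A = e^0.1380 ≈ 1.148 km²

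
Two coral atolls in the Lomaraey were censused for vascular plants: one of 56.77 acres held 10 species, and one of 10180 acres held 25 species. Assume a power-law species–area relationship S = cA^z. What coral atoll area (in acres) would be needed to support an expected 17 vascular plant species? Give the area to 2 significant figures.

z = ln(25/10) / ln(10180/56.77) = 0.9163 / 5.1892 = 0.1766
c = 10 / 56.77^0.1766 = 10 / 2.041 = 4.901
A = (17/4.901)^(1/0.1766) ⇒ ln A = ln(3.469)/0.1766 = 7.0441
A = e^7.0441 ≈ 1146 acres

1100 acres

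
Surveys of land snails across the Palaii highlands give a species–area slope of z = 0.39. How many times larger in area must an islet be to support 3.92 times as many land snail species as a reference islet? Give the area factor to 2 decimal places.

33.21

(A₂/A₁)^0.39 = 3.92, so A₂/A₁ = 3.92^(1/0.39) = 3.92^2.564
ln(A₂/A₁) = ln 3.92 / 0.39 = 1.3661 / 0.39 = 3.5028
A₂/A₁ = e^3.5028 ≈ 33.21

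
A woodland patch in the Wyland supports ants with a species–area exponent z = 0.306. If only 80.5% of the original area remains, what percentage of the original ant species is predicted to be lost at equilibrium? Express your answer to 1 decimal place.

6.4%

S_new/S_old = (A_new/A_old)^z = 0.805^0.306
= exp(0.306 × ln 0.805) = exp(0.306 × -0.2169) = exp(-0.0664) ≈ 0.9358
Fraction lost = 1 − 0.9358 = 0.06422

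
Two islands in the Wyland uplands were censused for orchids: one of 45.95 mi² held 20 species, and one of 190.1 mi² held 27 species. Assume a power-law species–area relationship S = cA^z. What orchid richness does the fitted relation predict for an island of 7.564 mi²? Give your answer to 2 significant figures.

14

z = ln(27/20) / ln(190.1/45.95) = 0.3001 / 1.4200 = 0.2113
c = 20 / 45.95^0.2113 = 20 / 2.245 = 8.907
S₃ = 8.907 × 7.564^0.2113 = 8.907 × 1.534 ≈ 13.66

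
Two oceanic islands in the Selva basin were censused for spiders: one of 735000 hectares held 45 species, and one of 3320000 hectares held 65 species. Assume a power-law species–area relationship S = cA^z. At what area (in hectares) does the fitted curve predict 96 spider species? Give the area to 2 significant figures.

16000000 hectares

z = ln(65/45) / ln(3320000/735000) = 0.3677 / 1.5078 = 0.2439
c = 45 / 735000^0.2439 = 45 / 26.95 = 1.669
A = (96/1.669)^(1/0.2439) ⇒ ln A = ln(57.5)/0.2439 = 16.6145
A = e^16.6145 ≈ 16428100 hectares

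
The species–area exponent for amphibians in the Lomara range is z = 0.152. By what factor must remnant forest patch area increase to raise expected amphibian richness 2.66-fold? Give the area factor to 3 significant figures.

624

(A₂/A₁)^0.152 = 2.66, so A₂/A₁ = 2.66^(1/0.152) = 2.66^6.579
ln(A₂/A₁) = ln 2.66 / 0.152 = 0.9783 / 0.152 = 6.4364
A₂/A₁ = e^6.4364 ≈ 624.1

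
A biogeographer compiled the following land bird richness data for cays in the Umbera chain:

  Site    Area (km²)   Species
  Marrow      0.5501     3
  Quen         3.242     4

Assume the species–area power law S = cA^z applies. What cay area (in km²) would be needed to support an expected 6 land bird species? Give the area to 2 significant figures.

z = ln(4/3) / ln(3.242/0.5501) = 0.2877 / 1.7738 = 0.1622
c = 3 / 0.5501^0.1622 = 3 / 0.9076 = 3.305
A = (6/3.305)^(1/0.1622) ⇒ ln A = ln(1.815)/0.1622 = 3.6763
A = e^3.6763 ≈ 39.5 km²

39 km²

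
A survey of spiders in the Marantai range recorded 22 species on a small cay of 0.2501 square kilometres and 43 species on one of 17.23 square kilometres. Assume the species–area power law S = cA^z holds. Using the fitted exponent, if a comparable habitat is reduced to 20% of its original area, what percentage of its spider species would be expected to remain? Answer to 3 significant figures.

z = ln(43/22) / ln(17.23/0.2501) = 0.6702 / 4.2325 = 0.1583
S_new/S_old = (A_new/A_old)^z = 0.2^0.1583 = exp(0.1583 × -1.6094) = 0.775

77.5%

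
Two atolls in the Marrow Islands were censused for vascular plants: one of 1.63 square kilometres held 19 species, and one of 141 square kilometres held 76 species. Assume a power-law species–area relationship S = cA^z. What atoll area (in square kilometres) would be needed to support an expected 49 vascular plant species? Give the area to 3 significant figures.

z = ln(76/19) / ln(141/1.63) = 1.3863 / 4.4602 = 0.3108
c = 19 / 1.63^0.3108 = 19 / 1.164 = 16.32
A = (49/16.32)^(1/0.3108) ⇒ ln A = ln(3.002)/0.3108 = 3.5366
A = e^3.5366 ≈ 34.35 square kilometres

34.4 square kilometres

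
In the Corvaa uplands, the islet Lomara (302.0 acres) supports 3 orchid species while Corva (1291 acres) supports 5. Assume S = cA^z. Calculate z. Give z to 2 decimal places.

0.35

Taking logs: ln S = ln c + z ln A, so z = (ln S₂ − ln S₁)/(ln A₂ − ln A₁).
z = ln(5/3) / ln(1291/302) = ln(1.667) / ln(4.275) = 0.5108 / 1.4527 = 0.3516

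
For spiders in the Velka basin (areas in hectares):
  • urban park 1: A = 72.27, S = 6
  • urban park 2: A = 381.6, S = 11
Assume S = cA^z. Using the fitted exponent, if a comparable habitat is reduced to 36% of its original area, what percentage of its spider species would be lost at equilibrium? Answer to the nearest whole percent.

z = ln(11/6) / ln(381.6/72.27) = 0.6061 / 1.6640 = 0.3643
S_new/S_old = (A_new/A_old)^z = 0.36^0.3643 = exp(0.3643 × -1.0217) = 0.6892
Fraction lost = 1 − 0.6892 = 0.3108

31%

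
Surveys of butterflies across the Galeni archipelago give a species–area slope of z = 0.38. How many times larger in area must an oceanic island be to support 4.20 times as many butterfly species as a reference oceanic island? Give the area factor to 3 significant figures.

43.7

(A₂/A₁)^0.38 = 4.2, so A₂/A₁ = 4.2^(1/0.38) = 4.2^2.632
ln(A₂/A₁) = ln 4.2 / 0.38 = 1.4351 / 0.38 = 3.7765
A₂/A₁ = e^3.7765 ≈ 43.66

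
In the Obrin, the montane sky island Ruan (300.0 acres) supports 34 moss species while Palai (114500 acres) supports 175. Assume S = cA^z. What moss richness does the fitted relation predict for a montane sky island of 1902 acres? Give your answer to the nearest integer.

z = ln(175/34) / ln(114500/300) = 1.6384 / 5.9445 = 0.2756
c = 34 / 300^0.2756 = 34 / 4.817 = 7.059
S₃ = 7.059 × 1902^0.2756 = 7.059 × 8.013 ≈ 56.57

57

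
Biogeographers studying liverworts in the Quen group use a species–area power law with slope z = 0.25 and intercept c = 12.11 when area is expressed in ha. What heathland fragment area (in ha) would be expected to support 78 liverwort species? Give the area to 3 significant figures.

78 = 12.11 × A^0.25  ⇒  A^0.25 = 78/12.11 = 6.441
ln A = ln(6.441) / 0.25 = 1.8627 / 0.25 = 7.4507
A = e^7.4507 ≈ 1721 ha

1720 ha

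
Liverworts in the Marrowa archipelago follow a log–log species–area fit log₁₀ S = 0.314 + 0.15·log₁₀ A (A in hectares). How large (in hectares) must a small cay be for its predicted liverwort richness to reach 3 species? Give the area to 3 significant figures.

12.2 hectares

3 = 2.061 × A^0.15  ⇒  A^0.15 = 3/2.061 = 1.456
ln A = ln(1.456) / 0.15 = 0.3756 / 0.15 = 2.5040
A = e^2.5040 ≈ 12.23 hectares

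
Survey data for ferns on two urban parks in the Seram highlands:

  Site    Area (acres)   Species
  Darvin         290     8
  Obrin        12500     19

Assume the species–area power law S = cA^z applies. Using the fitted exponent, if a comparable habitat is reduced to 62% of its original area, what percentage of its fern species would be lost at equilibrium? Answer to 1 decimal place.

z = ln(19/8) / ln(12500/290) = 0.8650 / 3.7636 = 0.2298
S_new/S_old = (A_new/A_old)^z = 0.62^0.2298 = exp(0.2298 × -0.4780) = 0.896
Fraction lost = 1 − 0.896 = 0.104

10.4%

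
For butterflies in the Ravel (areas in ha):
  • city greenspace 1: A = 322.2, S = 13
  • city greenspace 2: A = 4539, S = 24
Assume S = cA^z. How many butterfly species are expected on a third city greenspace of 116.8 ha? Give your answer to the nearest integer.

10

z = ln(24/13) / ln(4539/322.2) = 0.6131 / 2.6453 = 0.2318
c = 13 / 322.2^0.2318 = 13 / 3.813 = 3.409
S₃ = 3.409 × 116.8^0.2318 = 3.409 × 3.014 ≈ 10.28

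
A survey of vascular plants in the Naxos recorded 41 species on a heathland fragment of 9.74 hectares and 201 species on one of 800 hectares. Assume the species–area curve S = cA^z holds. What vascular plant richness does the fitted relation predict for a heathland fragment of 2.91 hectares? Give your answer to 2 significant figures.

27

z = ln(201/41) / ln(800/9.74) = 1.5897 / 4.4084 = 0.3606
c = 41 / 9.74^0.3606 = 41 / 2.272 = 18.04
S₃ = 18.04 × 2.91^0.3606 = 18.04 × 1.47 ≈ 26.52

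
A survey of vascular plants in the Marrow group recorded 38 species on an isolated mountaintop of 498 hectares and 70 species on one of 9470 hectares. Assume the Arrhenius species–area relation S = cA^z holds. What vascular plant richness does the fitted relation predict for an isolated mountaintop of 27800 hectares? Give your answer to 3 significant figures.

87.5

z = ln(70/38) / ln(9470/498) = 0.6109 / 2.9453 = 0.2074
c = 38 / 498^0.2074 = 38 / 3.626 = 10.48
S₃ = 10.48 × 27800^0.2074 = 10.48 × 8.352 ≈ 87.52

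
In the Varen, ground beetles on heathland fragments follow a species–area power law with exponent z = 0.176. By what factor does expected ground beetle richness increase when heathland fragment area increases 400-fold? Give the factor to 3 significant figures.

S₂/S₁ = (A₂/A₁)^z = 400^0.176
ln(S₂/S₁) = 0.176 × ln 400 = 0.176 × 5.9915 = 1.0545
S₂/S₁ = e^1.0545 ≈ 2.871

2.87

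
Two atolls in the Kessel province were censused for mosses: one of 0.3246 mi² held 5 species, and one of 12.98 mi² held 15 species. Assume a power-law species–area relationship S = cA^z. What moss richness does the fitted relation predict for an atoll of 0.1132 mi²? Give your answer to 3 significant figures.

3.65

z = ln(15/5) / ln(12.98/0.3246) = 1.0986 / 3.6886 = 0.2978
c = 5 / 0.3246^0.2978 = 5 / 0.7153 = 6.991
S₃ = 6.991 × 0.1132^0.2978 = 6.991 × 0.5226 ≈ 3.653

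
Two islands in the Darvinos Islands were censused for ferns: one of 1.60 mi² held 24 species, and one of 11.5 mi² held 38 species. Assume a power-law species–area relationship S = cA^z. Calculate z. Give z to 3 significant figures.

0.233

Taking logs: ln S = ln c + z ln A, so z = (ln S₂ − ln S₁)/(ln A₂ − ln A₁).
z = ln(38/24) / ln(11.5/1.6) = ln(1.583) / ln(7.188) = 0.4595 / 1.9723 = 0.2330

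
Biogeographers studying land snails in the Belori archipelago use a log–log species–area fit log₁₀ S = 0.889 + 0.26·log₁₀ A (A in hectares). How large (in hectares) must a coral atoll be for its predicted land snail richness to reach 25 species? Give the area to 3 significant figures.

25 = 7.745 × A^0.26  ⇒  A^0.26 = 25/7.745 = 3.228
ln A = ln(3.228) / 0.26 = 1.1719 / 0.26 = 4.5072
A = e^4.5072 ≈ 90.67 hectares

90.7 hectares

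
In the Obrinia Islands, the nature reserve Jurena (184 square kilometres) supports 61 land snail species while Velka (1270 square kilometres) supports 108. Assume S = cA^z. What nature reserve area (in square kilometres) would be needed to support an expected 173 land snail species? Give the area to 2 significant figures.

z = ln(108/61) / ln(1270/184) = 0.5713 / 1.9318 = 0.2957
c = 61 / 184^0.2957 = 61 / 4.674 = 13.05
A = (173/13.05)^(1/0.2957) ⇒ ln A = ln(13.26)/0.2957 = 8.7401
A = e^8.7401 ≈ 6249 square kilometres

6200 square kilometres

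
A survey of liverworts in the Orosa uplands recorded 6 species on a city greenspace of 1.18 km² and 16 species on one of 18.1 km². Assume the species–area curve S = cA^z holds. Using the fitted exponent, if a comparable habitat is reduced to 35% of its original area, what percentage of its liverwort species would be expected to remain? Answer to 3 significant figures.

z = ln(16/6) / ln(18.1/1.18) = 0.9808 / 2.7304 = 0.3592
S_new/S_old = (A_new/A_old)^z = 0.35^0.3592 = exp(0.3592 × -1.0498) = 0.6858

68.6%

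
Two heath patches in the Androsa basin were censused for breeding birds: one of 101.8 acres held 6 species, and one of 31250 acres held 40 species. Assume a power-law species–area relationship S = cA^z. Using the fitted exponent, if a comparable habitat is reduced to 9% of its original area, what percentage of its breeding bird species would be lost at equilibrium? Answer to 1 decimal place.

55.0%

z = ln(40/6) / ln(31250/101.8) = 1.8971 / 5.7268 = 0.3313
S_new/S_old = (A_new/A_old)^z = 0.09^0.3313 = exp(0.3313 × -2.4079) = 0.4504
Fraction lost = 1 − 0.4504 = 0.5496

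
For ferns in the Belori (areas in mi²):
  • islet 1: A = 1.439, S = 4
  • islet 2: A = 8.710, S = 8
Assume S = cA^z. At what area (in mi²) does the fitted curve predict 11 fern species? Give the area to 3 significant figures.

19.9 mi²

z = ln(8/4) / ln(8.71/1.439) = 0.6931 / 1.8005 = 0.3850
c = 4 / 1.439^0.3850 = 4 / 1.15 = 3.477
A = (11/3.477)^(1/0.3850) ⇒ ln A = ln(3.164)/0.3850 = 2.9917
A = e^2.9917 ≈ 19.92 mi²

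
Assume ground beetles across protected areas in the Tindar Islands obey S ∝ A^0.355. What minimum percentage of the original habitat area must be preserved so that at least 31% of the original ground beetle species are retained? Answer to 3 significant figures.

3.69%

Need (A_new/A_old)^0.355 = 0.31, so A_new/A_old = 0.31^(1/0.355) = 0.31^2.817
ln(A_new/A_old) = ln 0.31 / 0.355 = -1.1712 / 0.355 = -3.2991
A_new/A_old = e^-3.2991 ≈ 0.03692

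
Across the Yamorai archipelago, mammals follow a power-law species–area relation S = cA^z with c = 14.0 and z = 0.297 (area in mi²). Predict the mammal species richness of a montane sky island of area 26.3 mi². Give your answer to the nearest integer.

37

S = 14 × 26.3^0.297 = 14 × 2.641 ≈ 36.97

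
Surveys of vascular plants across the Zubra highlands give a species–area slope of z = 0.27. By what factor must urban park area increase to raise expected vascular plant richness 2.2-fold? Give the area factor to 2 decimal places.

(A₂/A₁)^0.27 = 2.2, so A₂/A₁ = 2.2^(1/0.27) = 2.2^3.704
ln(A₂/A₁) = ln 2.2 / 0.27 = 0.7885 / 0.27 = 2.9202
A₂/A₁ = e^2.9202 ≈ 18.55

18.55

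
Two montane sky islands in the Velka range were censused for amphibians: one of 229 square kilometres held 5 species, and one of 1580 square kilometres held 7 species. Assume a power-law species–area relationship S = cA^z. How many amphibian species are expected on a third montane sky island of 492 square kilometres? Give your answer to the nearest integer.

6

z = ln(7/5) / ln(1580/229) = 0.3365 / 1.9315 = 0.1742
c = 5 / 229^0.1742 = 5 / 2.577 = 1.94
S₃ = 1.94 × 492^0.1742 = 1.94 × 2.944 ≈ 5.713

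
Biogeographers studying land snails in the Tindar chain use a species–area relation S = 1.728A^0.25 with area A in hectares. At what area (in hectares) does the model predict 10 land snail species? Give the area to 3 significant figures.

10 = 1.728 × A^0.25  ⇒  A^0.25 = 10/1.728 = 5.787
ln A = ln(5.787) / 0.25 = 1.7556 / 0.25 = 7.0225
A = e^7.0225 ≈ 1122 hectares

1120 hectares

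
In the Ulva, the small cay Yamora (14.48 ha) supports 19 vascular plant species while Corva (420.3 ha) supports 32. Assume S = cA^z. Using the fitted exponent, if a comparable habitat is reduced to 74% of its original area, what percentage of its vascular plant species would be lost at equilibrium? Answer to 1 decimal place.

z = ln(32/19) / ln(420.3/14.48) = 0.5213 / 3.3682 = 0.1548
S_new/S_old = (A_new/A_old)^z = 0.74^0.1548 = exp(0.1548 × -0.3011) = 0.9545
Fraction lost = 1 − 0.9545 = 0.04553

4.6%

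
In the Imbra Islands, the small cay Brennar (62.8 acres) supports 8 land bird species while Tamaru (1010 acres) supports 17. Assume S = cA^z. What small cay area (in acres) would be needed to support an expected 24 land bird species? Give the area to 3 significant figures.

3600 acres

z = ln(17/8) / ln(1010/62.8) = 0.7538 / 2.7778 = 0.2714
c = 8 / 62.8^0.2714 = 8 / 3.075 = 2.601
A = (24/2.601)^(1/0.2714) ⇒ ln A = ln(9.226)/0.2714 = 8.1885
A = e^8.1885 ≈ 3599 acres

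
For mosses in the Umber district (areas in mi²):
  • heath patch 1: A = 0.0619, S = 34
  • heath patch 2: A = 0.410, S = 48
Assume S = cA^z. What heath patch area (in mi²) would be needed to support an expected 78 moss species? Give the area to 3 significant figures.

z = ln(48/34) / ln(0.41/0.0619) = 0.3448 / 1.8906 = 0.1824
c = 34 / 0.0619^0.1824 = 34 / 0.602 = 56.48
A = (78/56.48)^(1/0.1824) ⇒ ln A = ln(1.381)/0.1824 = 1.7703
A = e^1.7703 ≈ 5.872 mi²

5.87 mi²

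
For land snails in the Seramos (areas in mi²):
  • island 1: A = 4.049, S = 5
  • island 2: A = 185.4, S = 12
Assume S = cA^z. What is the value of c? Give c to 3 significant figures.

3.63

z = ln(S₂/S₁) / ln(A₂/A₁) = ln(12/5) / ln(185.4/4.049) = 0.8755 / 3.8240 = 0.2289
c = S₁ / A₁^z = 5 / 4.049^0.2289 = 5 / 1.377 = 3.63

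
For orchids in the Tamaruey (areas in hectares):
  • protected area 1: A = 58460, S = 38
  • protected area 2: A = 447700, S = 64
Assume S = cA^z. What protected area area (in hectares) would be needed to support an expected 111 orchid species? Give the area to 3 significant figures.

z = ln(64/38) / ln(447700/58460) = 0.5213 / 2.0358 = 0.2561
c = 38 / 58460^0.2561 = 38 / 16.62 = 2.286
A = (111/2.286)^(1/0.2561) ⇒ ln A = ln(48.55)/0.2561 = 15.1623
A = e^15.1623 ≈ 3844977 hectares

3840000 hectares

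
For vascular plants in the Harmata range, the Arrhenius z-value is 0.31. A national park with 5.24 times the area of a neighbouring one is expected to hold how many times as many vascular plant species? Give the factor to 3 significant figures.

S₂/S₁ = (A₂/A₁)^z = 5.24^0.31
ln(S₂/S₁) = 0.31 × ln 5.24 = 0.31 × 1.6563 = 0.5135
S₂/S₁ = e^0.5135 ≈ 1.671

1.67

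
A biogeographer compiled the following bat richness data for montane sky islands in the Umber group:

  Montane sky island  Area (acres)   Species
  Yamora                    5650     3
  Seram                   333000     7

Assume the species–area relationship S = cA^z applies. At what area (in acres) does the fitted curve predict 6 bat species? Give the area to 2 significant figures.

z = ln(7/3) / ln(333000/5650) = 0.8473 / 4.0765 = 0.2079
c = 3 / 5650^0.2079 = 3 / 6.024 = 0.498
A = (6/0.498)^(1/0.2079) ⇒ ln A = ln(12.05)/0.2079 = 11.9743
A = e^11.9743 ≈ 158618 acres

160000 acres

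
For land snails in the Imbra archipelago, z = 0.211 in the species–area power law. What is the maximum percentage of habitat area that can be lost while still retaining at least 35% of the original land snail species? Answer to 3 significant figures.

Need (A_new/A_old)^0.211 = 0.35, so A_new/A_old = 0.35^(1/0.211) = 0.35^4.739
ln(A_new/A_old) = ln 0.35 / 0.211 = -1.0498 / 0.211 = -4.9755
A_new/A_old = e^-4.9755 ≈ 0.006905
Fraction that can be lost = 1 − 0.006905 = 0.9931

99.3%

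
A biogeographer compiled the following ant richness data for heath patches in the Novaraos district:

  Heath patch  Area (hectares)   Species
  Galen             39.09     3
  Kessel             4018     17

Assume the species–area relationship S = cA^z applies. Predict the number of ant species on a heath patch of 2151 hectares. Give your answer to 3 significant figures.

13.5

z = ln(17/3) / ln(4018/39.09) = 1.7346 / 4.6327 = 0.3744
c = 3 / 39.09^0.3744 = 3 / 3.946 = 0.7603
S₃ = 0.7603 × 2151^0.3744 = 0.7603 × 17.69 ≈ 13.45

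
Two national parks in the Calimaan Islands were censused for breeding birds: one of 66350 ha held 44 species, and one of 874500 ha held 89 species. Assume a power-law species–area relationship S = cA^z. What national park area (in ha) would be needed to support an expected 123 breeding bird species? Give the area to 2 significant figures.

z = ln(89/44) / ln(874500/66350) = 0.7044 / 2.5787 = 0.2732
c = 44 / 66350^0.2732 = 44 / 20.76 = 2.119
A = (123/2.119)^(1/0.2732) ⇒ ln A = ln(58.03)/0.2732 = 14.8658
A = e^14.8658 ≈ 2858456 ha

2900000 ha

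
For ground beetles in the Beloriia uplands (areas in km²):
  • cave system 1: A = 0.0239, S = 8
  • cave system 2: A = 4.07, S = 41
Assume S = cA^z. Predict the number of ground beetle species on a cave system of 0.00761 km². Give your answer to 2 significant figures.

5.6

z = ln(41/8) / ln(4.07/0.0239) = 1.6341 / 5.1375 = 0.3181
c = 8 / 0.0239^0.3181 = 8 / 0.3049 = 26.24
S₃ = 26.24 × 0.00761^0.3181 = 26.24 × 0.2119 ≈ 5.559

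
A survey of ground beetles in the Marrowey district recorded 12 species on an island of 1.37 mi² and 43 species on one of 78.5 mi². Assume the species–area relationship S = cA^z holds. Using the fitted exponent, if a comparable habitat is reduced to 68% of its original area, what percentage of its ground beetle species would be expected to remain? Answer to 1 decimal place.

88.6%

z = ln(43/12) / ln(78.5/1.37) = 1.2763 / 4.0483 = 0.3153
S_new/S_old = (A_new/A_old)^z = 0.68^0.3153 = exp(0.3153 × -0.3857) = 0.8855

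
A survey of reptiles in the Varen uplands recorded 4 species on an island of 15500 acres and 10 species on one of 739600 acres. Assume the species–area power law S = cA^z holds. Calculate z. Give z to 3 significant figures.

0.237

Taking logs: ln S = ln c + z ln A, so z = (ln S₂ − ln S₁)/(ln A₂ − ln A₁).
z = ln(10/4) / ln(739600/15500) = ln(2.5) / ln(47.72) = 0.9163 / 3.8653 = 0.2371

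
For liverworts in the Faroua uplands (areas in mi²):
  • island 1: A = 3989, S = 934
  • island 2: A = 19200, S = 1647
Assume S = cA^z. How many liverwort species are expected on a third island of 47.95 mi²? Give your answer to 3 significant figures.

z = ln(1647/934) / ln(19200/3989) = 0.5672 / 1.5714 = 0.3610
c = 934 / 3989^0.3610 = 934 / 19.95 = 46.83
S₃ = 46.83 × 47.95^0.3610 = 46.83 × 4.043 ≈ 189.3

189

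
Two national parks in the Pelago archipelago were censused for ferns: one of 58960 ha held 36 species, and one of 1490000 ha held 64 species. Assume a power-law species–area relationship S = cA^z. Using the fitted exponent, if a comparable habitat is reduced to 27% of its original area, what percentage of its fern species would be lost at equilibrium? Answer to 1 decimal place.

20.8%

z = ln(64/36) / ln(1490000/58960) = 0.5754 / 3.2297 = 0.1781
S_new/S_old = (A_new/A_old)^z = 0.27^0.1781 = exp(0.1781 × -1.3093) = 0.792
Fraction lost = 1 − 0.792 = 0.208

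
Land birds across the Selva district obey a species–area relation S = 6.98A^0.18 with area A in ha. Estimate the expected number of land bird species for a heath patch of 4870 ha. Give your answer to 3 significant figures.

S = 6.98 × 4870^0.18
ln S = ln 6.98 + 0.18 × ln 4870 = 1.9430 + 0.18 × 8.4908 = 3.4714
S = e^3.4714 ≈ 32.18

32.2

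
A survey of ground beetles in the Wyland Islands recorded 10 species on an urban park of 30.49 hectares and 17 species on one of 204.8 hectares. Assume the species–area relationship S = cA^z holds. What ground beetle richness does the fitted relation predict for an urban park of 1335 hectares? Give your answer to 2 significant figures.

z = ln(17/10) / ln(204.8/30.49) = 0.5306 / 1.9046 = 0.2786
c = 10 / 30.49^0.2786 = 10 / 2.591 = 3.859
S₃ = 3.859 × 1335^0.2786 = 3.859 × 7.426 ≈ 28.66

29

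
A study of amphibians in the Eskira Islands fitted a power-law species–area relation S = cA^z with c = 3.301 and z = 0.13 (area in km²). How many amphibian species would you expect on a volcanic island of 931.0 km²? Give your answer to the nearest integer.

S = 3.301 × 931^0.13
ln S = ln 3.301 + 0.13 × ln 931 = 1.1942 + 0.13 × 6.8363 = 2.0829
S = e^2.0829 ≈ 8.028

8 species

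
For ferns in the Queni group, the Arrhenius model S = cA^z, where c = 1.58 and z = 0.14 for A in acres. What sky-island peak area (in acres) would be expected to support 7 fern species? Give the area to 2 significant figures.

7 = 1.58 × A^0.14  ⇒  A^0.14 = 7/1.58 = 4.43
ln A = ln(4.43) / 0.14 = 1.4885 / 0.14 = 10.6320
A = e^10.6320 ≈ 41441 acres

41000 acres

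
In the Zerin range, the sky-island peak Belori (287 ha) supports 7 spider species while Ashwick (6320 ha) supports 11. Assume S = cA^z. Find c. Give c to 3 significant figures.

3.06

z = ln(S₂/S₁) / ln(A₂/A₁) = ln(11/7) / ln(6320/287) = 0.4520 / 3.0920 = 0.1462
c = S₁ / A₁^z = 7 / 287^0.1462 = 7 / 2.287 = 3.061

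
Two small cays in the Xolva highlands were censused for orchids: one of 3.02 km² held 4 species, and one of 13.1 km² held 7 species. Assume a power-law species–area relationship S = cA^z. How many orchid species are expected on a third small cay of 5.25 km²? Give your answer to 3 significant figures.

4.94

z = ln(7/4) / ln(13.1/3.02) = 0.5596 / 1.4674 = 0.3814
c = 4 / 3.02^0.3814 = 4 / 1.524 = 2.624
S₃ = 2.624 × 5.25^0.3814 = 2.624 × 1.882 ≈ 4.939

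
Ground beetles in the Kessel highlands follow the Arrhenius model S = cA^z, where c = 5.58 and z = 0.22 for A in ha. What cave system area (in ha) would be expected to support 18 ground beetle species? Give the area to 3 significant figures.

18 = 5.58 × A^0.22  ⇒  A^0.22 = 18/5.58 = 3.226
ln A = ln(3.226) / 0.22 = 1.1712 / 0.22 = 5.3236
A = e^5.3236 ≈ 205.1 ha

205 ha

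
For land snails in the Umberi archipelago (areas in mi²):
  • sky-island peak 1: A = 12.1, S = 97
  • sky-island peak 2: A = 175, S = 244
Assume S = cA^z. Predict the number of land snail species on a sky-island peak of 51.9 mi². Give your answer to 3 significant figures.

z = ln(244/97) / ln(175/12.1) = 0.9225 / 2.6716 = 0.3453
c = 97 / 12.1^0.3453 = 97 / 2.365 = 41.01
S₃ = 41.01 × 51.9^0.3453 = 41.01 × 3.91 ≈ 160.4

160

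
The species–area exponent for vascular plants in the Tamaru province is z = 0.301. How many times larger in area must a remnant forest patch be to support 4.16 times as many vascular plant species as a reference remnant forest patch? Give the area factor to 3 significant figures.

(A₂/A₁)^0.301 = 4.16, so A₂/A₁ = 4.16^(1/0.301) = 4.16^3.322
ln(A₂/A₁) = ln 4.16 / 0.301 = 1.4255 / 0.301 = 4.7359
A₂/A₁ = e^4.7359 ≈ 114

114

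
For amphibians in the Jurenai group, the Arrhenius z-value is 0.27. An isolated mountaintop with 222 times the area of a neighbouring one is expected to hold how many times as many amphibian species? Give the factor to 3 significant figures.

S₂/S₁ = (A₂/A₁)^z = 222^0.27
ln(S₂/S₁) = 0.27 × ln 222 = 0.27 × 5.4027 = 1.4587
S₂/S₁ = e^1.4587 ≈ 4.3

4.30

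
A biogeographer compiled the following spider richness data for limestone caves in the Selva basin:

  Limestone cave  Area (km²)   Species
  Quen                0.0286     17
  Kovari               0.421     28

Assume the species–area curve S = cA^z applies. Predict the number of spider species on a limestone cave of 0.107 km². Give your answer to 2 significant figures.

22

z = ln(28/17) / ln(0.421/0.0286) = 0.4990 / 2.6892 = 0.1856
c = 17 / 0.0286^0.1856 = 17 / 0.5171 = 32.88
S₃ = 32.88 × 0.107^0.1856 = 32.88 × 0.6605 ≈ 21.72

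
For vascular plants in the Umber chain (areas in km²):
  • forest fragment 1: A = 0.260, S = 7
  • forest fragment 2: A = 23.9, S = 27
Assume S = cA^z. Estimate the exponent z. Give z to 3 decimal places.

0.299

Taking logs: ln S = ln c + z ln A, so z = (ln S₂ − ln S₁)/(ln A₂ − ln A₁).
z = ln(27/7) / ln(23.9/0.26) = ln(3.857) / ln(91.92) = 1.3499 / 4.5210 = 0.2986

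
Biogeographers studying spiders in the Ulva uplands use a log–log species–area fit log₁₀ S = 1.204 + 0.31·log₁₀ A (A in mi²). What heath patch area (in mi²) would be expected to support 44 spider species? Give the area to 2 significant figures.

26 mi²

44 = 16 × A^0.31  ⇒  A^0.31 = 44/16 = 2.751
ln A = ln(2.751) / 0.31 = 1.0119 / 0.31 = 3.2641
A = e^3.2641 ≈ 26.16 mi²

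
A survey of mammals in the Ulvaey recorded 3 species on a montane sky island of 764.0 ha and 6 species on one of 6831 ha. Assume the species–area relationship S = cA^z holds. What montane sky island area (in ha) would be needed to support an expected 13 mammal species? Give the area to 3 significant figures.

78700 ha

z = ln(6/3) / ln(6831/764) = 0.6931 / 2.1907 = 0.3164
c = 3 / 764^0.3164 = 3 / 8.17 = 0.3672
A = (13/0.3672)^(1/0.3164) ⇒ ln A = ln(35.4)/0.3164 = 11.2729
A = e^11.2729 ≈ 78657 ha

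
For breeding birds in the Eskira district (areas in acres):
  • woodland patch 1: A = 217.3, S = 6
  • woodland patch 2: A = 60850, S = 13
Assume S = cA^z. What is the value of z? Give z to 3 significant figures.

0.137

Taking logs: ln S = ln c + z ln A, so z = (ln S₂ − ln S₁)/(ln A₂ − ln A₁).
z = ln(13/6) / ln(60850/217.3) = ln(2.167) / ln(280) = 0.7732 / 5.6349 = 0.1372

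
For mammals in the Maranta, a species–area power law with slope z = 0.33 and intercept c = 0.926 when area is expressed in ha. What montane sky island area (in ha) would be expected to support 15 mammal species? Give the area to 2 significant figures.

4600 ha

15 = 0.926 × A^0.33  ⇒  A^0.33 = 15/0.926 = 16.2
ln A = ln(16.2) / 0.33 = 2.7849 / 0.33 = 8.4392
A = e^8.4392 ≈ 4625 ha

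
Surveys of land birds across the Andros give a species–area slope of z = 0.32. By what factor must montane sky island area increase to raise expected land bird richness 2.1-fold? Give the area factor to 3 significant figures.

(A₂/A₁)^0.32 = 2.1, so A₂/A₁ = 2.1^(1/0.32) = 2.1^3.125
ln(A₂/A₁) = ln 2.1 / 0.32 = 0.7419 / 0.32 = 2.3186
A₂/A₁ = e^2.3186 ≈ 10.16

10.2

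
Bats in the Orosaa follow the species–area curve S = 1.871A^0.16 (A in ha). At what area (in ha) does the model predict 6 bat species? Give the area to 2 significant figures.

1500 ha

6 = 1.871 × A^0.16  ⇒  A^0.16 = 6/1.871 = 3.207
ln A = ln(3.207) / 0.16 = 1.1653 / 0.16 = 7.2830
A = e^7.2830 ≈ 1455 ha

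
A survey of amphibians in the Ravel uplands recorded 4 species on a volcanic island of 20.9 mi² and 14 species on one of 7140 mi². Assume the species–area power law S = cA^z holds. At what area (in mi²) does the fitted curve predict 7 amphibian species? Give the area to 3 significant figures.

283 mi²

z = ln(14/4) / ln(7140/20.9) = 1.2528 / 5.8337 = 0.2147
c = 4 / 20.9^0.2147 = 4 / 1.921 = 2.082
A = (7/2.082)^(1/0.2147) ⇒ ln A = ln(3.361)/0.2147 = 5.6457
A = e^5.6457 ≈ 283.1 mi²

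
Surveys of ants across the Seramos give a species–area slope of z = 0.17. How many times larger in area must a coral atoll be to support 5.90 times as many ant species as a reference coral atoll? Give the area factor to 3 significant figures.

34200

(A₂/A₁)^0.17 = 5.9, so A₂/A₁ = 5.9^(1/0.17) = 5.9^5.882
ln(A₂/A₁) = ln 5.9 / 0.17 = 1.7750 / 0.17 = 10.4409
A₂/A₁ = e^10.4409 ≈ 34231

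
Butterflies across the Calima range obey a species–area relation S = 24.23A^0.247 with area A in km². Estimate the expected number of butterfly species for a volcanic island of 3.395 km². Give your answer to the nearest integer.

S = 24.23 × 3.395^0.247
ln S = ln 24.23 + 0.247 × ln 3.395 = 3.1876 + 0.247 × 1.2223 = 3.4895
S = e^3.4895 ≈ 32.77

33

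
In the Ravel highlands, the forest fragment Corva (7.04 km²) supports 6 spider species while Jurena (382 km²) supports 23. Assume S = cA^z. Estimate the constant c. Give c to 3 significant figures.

z = ln(S₂/S₁) / ln(A₂/A₁) = ln(23/6) / ln(382/7.04) = 1.3437 / 3.9938 = 0.3365
c = S₁ / A₁^z = 6 / 7.04^0.3365 = 6 / 1.928 = 3.112

3.11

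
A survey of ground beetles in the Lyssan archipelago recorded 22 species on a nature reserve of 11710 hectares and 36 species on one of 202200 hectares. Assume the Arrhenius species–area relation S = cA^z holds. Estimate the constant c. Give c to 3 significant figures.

4.36

z = ln(S₂/S₁) / ln(A₂/A₁) = ln(36/22) / ln(202200/11710) = 0.4925 / 2.8488 = 0.1729
c = S₁ / A₁^z = 22 / 11710^0.1729 = 22 / 5.05 = 4.356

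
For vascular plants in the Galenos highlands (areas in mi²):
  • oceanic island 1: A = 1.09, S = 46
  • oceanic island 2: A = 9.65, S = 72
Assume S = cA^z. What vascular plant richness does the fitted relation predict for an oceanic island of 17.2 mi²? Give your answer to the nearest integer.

z = ln(72/46) / ln(9.65/1.09) = 0.4480 / 2.1808 = 0.2054
c = 46 / 1.09^0.2054 = 46 / 1.018 = 45.19
S₃ = 45.19 × 17.2^0.2054 = 45.19 × 1.794 ≈ 81.08

81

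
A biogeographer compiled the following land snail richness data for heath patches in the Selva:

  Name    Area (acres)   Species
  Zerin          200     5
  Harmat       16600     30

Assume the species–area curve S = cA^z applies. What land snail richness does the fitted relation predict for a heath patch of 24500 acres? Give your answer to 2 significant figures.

z = ln(30/5) / ln(16600/200) = 1.7918 / 4.4188 = 0.4055
c = 5 / 200^0.4055 = 5 / 8.571 = 0.5834
S₃ = 0.5834 × 24500^0.4055 = 0.5834 × 60.22 ≈ 35.13

35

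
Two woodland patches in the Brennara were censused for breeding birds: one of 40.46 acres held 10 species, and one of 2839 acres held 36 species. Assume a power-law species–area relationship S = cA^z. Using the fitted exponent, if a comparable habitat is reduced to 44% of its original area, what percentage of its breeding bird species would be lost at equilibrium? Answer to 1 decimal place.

21.9%

z = ln(36/10) / ln(2839/40.46) = 1.2809 / 4.2509 = 0.3013
S_new/S_old = (A_new/A_old)^z = 0.44^0.3013 = exp(0.3013 × -0.8210) = 0.7808
Fraction lost = 1 − 0.7808 = 0.2192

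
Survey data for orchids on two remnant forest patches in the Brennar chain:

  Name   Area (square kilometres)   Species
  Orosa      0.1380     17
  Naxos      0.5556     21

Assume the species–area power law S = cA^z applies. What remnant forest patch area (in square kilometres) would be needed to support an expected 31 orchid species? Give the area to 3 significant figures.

7.24 square kilometres

z = ln(21/17) / ln(0.5556/0.138) = 0.2113 / 1.3928 = 0.1517
c = 17 / 0.138^0.1517 = 17 / 0.7405 = 22.96
A = (31/22.96)^(1/0.1517) ⇒ ln A = ln(1.35)/0.1517 = 1.9794
A = e^1.9794 ≈ 7.238 square kilometres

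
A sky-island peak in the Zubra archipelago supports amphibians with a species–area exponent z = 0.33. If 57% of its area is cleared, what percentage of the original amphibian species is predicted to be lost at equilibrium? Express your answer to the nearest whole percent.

24%

S_new/S_old = (A_new/A_old)^z = 0.43^0.33
= exp(0.33 × ln 0.43) = exp(0.33 × -0.8440) = exp(-0.2785) ≈ 0.7569
Fraction lost = 1 − 0.7569 = 0.2431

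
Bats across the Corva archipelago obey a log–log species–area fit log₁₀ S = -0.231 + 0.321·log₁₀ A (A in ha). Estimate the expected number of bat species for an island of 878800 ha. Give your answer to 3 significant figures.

47.5

S = 0.5875 × 878800^0.321
ln S = ln 0.5875 + 0.321 × ln 878800 = -0.5319 + 0.321 × 13.6863 = 3.8614
S = e^3.8614 ≈ 47.53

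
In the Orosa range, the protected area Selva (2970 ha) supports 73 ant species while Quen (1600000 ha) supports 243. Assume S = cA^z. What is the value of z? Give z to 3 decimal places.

0.191

Taking logs: ln S = ln c + z ln A, so z = (ln S₂ − ln S₁)/(ln A₂ − ln A₁).
z = ln(243/73) / ln(1600000/2970) = ln(3.329) / ln(538.7) = 1.2026 / 6.2892 = 0.1912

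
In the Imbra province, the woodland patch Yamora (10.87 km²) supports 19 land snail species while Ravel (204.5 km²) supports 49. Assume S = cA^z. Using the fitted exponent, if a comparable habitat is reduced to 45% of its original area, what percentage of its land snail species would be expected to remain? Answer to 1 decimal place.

z = ln(49/19) / ln(204.5/10.87) = 0.9474 / 2.9346 = 0.3228
S_new/S_old = (A_new/A_old)^z = 0.45^0.3228 = exp(0.3228 × -0.7985) = 0.7728

77.3%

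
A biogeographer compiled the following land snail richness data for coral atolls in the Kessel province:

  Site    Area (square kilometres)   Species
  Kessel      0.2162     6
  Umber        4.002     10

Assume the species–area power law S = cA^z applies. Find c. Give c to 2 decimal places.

z = ln(S₂/S₁) / ln(A₂/A₁) = ln(10/6) / ln(4.002/0.2162) = 0.5108 / 2.9183 = 0.1750
c = S₁ / A₁^z = 6 / 0.2162^0.1750 = 6 / 0.7648 = 7.845

7.84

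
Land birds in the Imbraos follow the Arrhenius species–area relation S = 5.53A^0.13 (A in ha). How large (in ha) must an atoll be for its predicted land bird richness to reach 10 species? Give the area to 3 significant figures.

95.3 ha

10 = 5.53 × A^0.13  ⇒  A^0.13 = 10/5.53 = 1.808
ln A = ln(1.808) / 0.13 = 0.5924 / 0.13 = 4.5569
A = e^4.5569 ≈ 95.29 ha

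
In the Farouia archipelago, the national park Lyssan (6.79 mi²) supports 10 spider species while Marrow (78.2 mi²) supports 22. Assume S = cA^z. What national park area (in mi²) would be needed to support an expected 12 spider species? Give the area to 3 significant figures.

z = ln(22/10) / ln(78.2/6.79) = 0.7885 / 2.4438 = 0.3226
c = 10 / 6.79^0.3226 = 10 / 1.855 = 5.39
A = (12/5.39)^(1/0.3226) ⇒ ln A = ln(2.226)/0.3226 = 2.4806
A = e^2.4806 ≈ 11.95 mi²

11.9 mi²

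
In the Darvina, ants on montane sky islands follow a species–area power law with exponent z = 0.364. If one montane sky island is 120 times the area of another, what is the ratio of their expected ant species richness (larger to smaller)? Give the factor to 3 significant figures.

5.71

S₂/S₁ = (A₂/A₁)^z = 120^0.364
ln(S₂/S₁) = 0.364 × ln 120 = 0.364 × 4.7875 = 1.7426
S₂/S₁ = e^1.7426 ≈ 5.712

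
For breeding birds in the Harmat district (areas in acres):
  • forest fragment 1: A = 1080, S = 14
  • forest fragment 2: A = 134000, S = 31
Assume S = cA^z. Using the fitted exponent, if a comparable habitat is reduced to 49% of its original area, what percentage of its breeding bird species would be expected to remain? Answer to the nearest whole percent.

z = ln(31/14) / ln(134000/1080) = 0.7949 / 4.8209 = 0.1649
S_new/S_old = (A_new/A_old)^z = 0.49^0.1649 = exp(0.1649 × -0.7133) = 0.889

89%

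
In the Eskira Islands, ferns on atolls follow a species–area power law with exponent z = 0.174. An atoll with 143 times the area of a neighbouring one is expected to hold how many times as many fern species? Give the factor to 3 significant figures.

S₂/S₁ = (A₂/A₁)^z = 143^0.174
ln(S₂/S₁) = 0.174 × ln 143 = 0.174 × 4.9628 = 0.8635
S₂/S₁ = e^0.8635 ≈ 2.372

2.37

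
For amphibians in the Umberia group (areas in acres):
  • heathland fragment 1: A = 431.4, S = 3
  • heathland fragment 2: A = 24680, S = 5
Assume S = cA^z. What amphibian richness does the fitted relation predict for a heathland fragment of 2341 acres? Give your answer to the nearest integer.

z = ln(5/3) / ln(24680/431.4) = 0.5108 / 4.0467 = 0.1262
c = 3 / 431.4^0.1262 = 3 / 2.151 = 1.395
S₃ = 1.395 × 2341^0.1262 = 1.395 × 2.663 ≈ 3.714

4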